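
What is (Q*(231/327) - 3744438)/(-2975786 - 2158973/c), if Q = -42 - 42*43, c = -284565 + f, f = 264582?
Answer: 8158779897354/6481464020485 ≈ 1.2588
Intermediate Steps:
c = -19983 (c = -284565 + 264582 = -19983)
Q = -1848 (Q = -42 - 1806 = -1848)
(Q*(231/327) - 3744438)/(-2975786 - 2158973/c) = (-426888/327 - 3744438)/(-2975786 - 2158973/(-19983)) = (-426888/327 - 3744438)/(-2975786 - 2158973*(-1/19983)) = (-1848*77/109 - 3744438)/(-2975786 + 2158973/19983) = (-142296/109 - 3744438)/(-59462972665/19983) = -408286038/109*(-19983/59462972665) = 8158779897354/6481464020485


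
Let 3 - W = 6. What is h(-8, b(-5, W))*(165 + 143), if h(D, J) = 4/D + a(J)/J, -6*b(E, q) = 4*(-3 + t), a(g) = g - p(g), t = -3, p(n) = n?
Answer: -154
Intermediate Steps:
W = -3 (W = 3 - 1*6 = 3 - 6 = -3)
a(g) = 0 (a(g) = g - g = 0)
b(E, q) = 4 (b(E, q) = -2*(-3 - 3)/3 = -2*(-6)/3 = -⅙*(-24) = 4)
h(D, J) = 4/D (h(D, J) = 4/D + 0/J = 4/D + 0 = 4/D)
h(-8, b(-5, W))*(165 + 143) = (4/(-8))*(165 + 143) = (4*(-⅛))*308 = -½*308 = -154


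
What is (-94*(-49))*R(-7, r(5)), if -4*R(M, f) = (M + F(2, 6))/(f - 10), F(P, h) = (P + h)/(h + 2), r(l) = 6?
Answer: -6909/4 ≈ -1727.3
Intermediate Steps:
F(P, h) = (P + h)/(2 + h)
R(M, f) = -(1 + M)/(4*(-10 + f)) (R(M, f) = -(M + (2 + 6)/(2 + 6))/(4*(f - 10)) = -(M + 8/8)/(4*(-10 + f)) = -(M + (1/8)*8)/(4*(-10 + f)) = -(M + 1)/(4*(-10 + f)) = -(1 + M)/(4*(-10 + f)))
(-94*(-49))*R(-7, r(5)) = (-94*(-49))*((-1 - 1*(-7))/(4*(-10 + 6))) = 4606*((1/4)*(-1 + 7)/(-4)) = 4606*((1/4)*(-1/4)*6) = 4606*(-3/8) = -6909/4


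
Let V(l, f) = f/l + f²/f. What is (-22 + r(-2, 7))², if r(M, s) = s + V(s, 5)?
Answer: 4225/49 ≈ 86.224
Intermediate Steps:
V(l, f) = f + f/l (V(l, f) = f/l + f = f + f/l)
r(M, s) = 5 + s + 5/s (r(M, s) = s + (5 + 5/s) = 5 + s + 5/s)
(-22 + r(-2, 7))² = (-22 + (5 + 7 + 5/7))² = (-22 + 89/7)² = (-65/7)² = 4225/49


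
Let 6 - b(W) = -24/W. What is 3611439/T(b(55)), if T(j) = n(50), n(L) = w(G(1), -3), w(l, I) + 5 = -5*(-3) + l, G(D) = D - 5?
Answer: 1203813/2 ≈ 6.0191e+5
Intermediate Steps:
G(D) = -5 + D
b(W) = 6 + 24/W (b(W) = 6 - (-24)/W = 6 + 24/W)
w(l, I) = 10 + l (w(l, I) = -5 + (-5*(-3) + l) = -5 + (15 + l) = 10 + l)
n(L) = 6 (n(L) = 10 + (-5 + 1) = 10 - 4 = 6)
T(j) = 6
3611439/T(b(55)) = 3611439/6 = 3611439*(1/6) = 1203813/2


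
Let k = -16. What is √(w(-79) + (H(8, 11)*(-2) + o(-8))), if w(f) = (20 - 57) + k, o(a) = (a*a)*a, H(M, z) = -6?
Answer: I*√553 ≈ 23.516*I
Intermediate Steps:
o(a) = a³ (o(a) = a²*a = a³)
w(f) = -53 (w(f) = (20 - 57) - 16 = -37 - 16 = -53)
√(w(-79) + (H(8, 11)*(-2) + o(-8))) = √(-53 + (-6*(-2) + (-8)³)) = √(-53 + (12 - 512)) = √(-53 - 500) = √(-553) = I*√553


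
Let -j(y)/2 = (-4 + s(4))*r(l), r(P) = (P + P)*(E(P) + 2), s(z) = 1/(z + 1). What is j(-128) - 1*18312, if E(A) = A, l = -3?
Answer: -91332/5 ≈ -18266.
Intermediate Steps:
s(z) = 1/(1 + z)
r(P) = 2*P*(2 + P) (r(P) = (P + P)*(P + 2) = (2*P)*(2 + P) = 2*P*(2 + P))
j(y) = 228/5 (j(y) = -2*(-4 + 1/(1 + 4))*2*(-3)*(2 - 3) = -2*(-4 + 1/5)*2*(-3)*(-1) = -2*(-4 + 1/5)*6 = -(-38)*6/5 = -2*(-114/5) = 228/5)
j(-128) - 1*18312 = 228/5 - 1*18312 = 228/5 - 18312 = -91332/5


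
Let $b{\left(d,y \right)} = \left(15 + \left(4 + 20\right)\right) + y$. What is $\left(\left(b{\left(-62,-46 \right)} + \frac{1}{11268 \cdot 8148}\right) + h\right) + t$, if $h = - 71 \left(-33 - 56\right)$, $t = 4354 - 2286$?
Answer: $\frac{769381744321}{91811664} \approx 8380.0$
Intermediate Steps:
$b{\left(d,y \right)} = 39 + y$ ($b{\left(d,y \right)} = \left(15 + 24\right) + y = 39 + y$)
$t = 2068$ ($t = 4354 - 2286 = 2068$)
$h = 6319$ ($h = \left(-71\right) \left(-89\right) = 6319$)
$\left(\left(b{\left(-62,-46 \right)} + \frac{1}{11268 \cdot 8148}\right) + h\right) + t = \left(\left(\left(39 - 46\right) + \frac{1}{11268 \cdot 8148}\right) + 6319\right) + 2068 = \left(\left(-7 + \frac{1}{11268} \cdot \frac{1}{8148}\right) + 6319\right) + 2068 = \left(\left(-7 + \frac{1}{91811664}\right) + 6319\right) + 2068 = \left(- \frac{642681647}{91811664} + 6319\right) + 2068 = \frac{579515223169}{91811664} + 2068 = \frac{769381744321}{91811664}$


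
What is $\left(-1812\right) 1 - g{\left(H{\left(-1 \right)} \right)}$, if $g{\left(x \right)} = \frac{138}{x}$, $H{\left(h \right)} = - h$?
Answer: $-1950$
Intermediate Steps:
$\left(-1812\right) 1 - g{\left(H{\left(-1 \right)} \right)} = \left(-1812\right) 1 - \frac{138}{\left(-1\right) \left(-1\right)} = -1812 - \frac{138}{1} = -1812 - 138 \cdot 1 = -1812 - 138 = -1950$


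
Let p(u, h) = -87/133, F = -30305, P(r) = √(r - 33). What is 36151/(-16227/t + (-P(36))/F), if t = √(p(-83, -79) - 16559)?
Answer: 83203100153030/(75946*√3 + 16957215*I*√292923722) ≈ 0.00012994 - 286.69*I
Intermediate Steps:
P(r) = √(-33 + r)
p(u, h) = -87/133 (p(u, h) = -87*1/133 = -87/133)
t = I*√292923722/133 (t = √(-87/133 - 16559) = √(-2202434/133) = I*√292923722/133 ≈ 128.68*I)
36151/(-16227/t + (-P(36))/F) = 36151/(-16227*(-I*√292923722/2202434) - √(-33 + 36)/(-30305)) = 36151/(-(-16227)*I*√292923722/2202434 - √3*(-1/30305)) = 36151/(16227*I*√292923722/2202434 + √3/30305) = 36151/(√3/30305 + 16227*I*√292923722/2202434)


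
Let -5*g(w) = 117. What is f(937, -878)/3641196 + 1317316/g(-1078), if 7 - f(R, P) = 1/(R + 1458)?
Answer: -368200986240527/6540498315 ≈ -56296.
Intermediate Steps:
f(R, P) = 7 - 1/(1458 + R) (f(R, P) = 7 - 1/(R + 1458) = 7 - 1/(1458 + R))
g(w) = -117/5 (g(w) = -1/5*117 = -117/5)
f(937, -878)/3641196 + 1317316/g(-1078) = ((10205 + 7*937)/(1458 + 937))/3641196 + 1317316/(-117/5) = ((10205 + 6559)/2395)*(1/3641196) + 1317316*(-5/117) = ((1/2395)*16764)*(1/3641196) - 506660/9 = (16764/2395)*(1/3641196) - 506660/9 = 1397/726722035 - 506660/9 = -368200986240527/6540498315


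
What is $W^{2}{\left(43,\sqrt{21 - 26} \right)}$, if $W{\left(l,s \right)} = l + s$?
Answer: $\left(43 + i \sqrt{5}\right)^{2} \approx 1844.0 + 192.3 i$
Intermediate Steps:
$W^{2}{\left(43,\sqrt{21 - 26} \right)} = \left(43 + \sqrt{21 - 26}\right)^{2} = \left(43 + \sqrt{-5}\right)^{2} = \left(43 + i \sqrt{5}\right)^{2}$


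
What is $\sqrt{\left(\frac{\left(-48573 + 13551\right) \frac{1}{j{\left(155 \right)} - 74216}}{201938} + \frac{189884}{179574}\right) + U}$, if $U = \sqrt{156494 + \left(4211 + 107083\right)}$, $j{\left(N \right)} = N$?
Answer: $\frac{\sqrt{129277103562110780045 + 244515126966792473682 \sqrt{66947}}}{11057014221} \approx 22.771$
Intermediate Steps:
$U = 2 \sqrt{66947}$ ($U = \sqrt{156494 + 111294} = \sqrt{267788} = 2 \sqrt{66947} \approx 517.48$)
$\sqrt{\left(\frac{\left(-48573 + 13551\right) \frac{1}{j{\left(155 \right)} - 74216}}{201938} + \frac{189884}{179574}\right) + U} = \sqrt{\left(\frac{\left(-48573 + 13551\right) \frac{1}{155 - 74216}}{201938} + \frac{189884}{179574}\right) + 2 \sqrt{66947}} = \sqrt{\left(- \frac{35022}{-74061} \cdot \frac{1}{201938} + 189884 \cdot \frac{1}{179574}\right) + 2 \sqrt{66947}} = \sqrt{\left(\left(-35022\right) \left(- \frac{1}{74061}\right) \frac{1}{201938} + \frac{94942}{89787}\right) + 2 \sqrt{66947}} = \sqrt{\left(\frac{898}{1899} \cdot \frac{1}{201938} + \frac{94942}{89787}\right) + 2 \sqrt{66947}} = \sqrt{\left(\frac{449}{191740131} + \frac{94942}{89787}\right) + 2 \sqrt{66947}} = \sqrt{\frac{6068077277255}{5738590380699} + 2 \sqrt{66947}}$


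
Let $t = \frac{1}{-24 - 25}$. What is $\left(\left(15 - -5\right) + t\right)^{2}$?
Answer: $\frac{958441}{2401} \approx 399.18$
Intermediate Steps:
$t = - \frac{1}{49}$ ($t = \frac{1}{-49} = - \frac{1}{49} \approx -0.020408$)
$\left(\left(15 - -5\right) + t\right)^{2} = \left(\left(15 - -5\right) - \frac{1}{49}\right)^{2} = \left(\left(15 + 5\right) - \frac{1}{49}\right)^{2} = \left(20 - \frac{1}{49}\right)^{2} = \left(\frac{979}{49}\right)^{2} = \frac{958441}{2401}$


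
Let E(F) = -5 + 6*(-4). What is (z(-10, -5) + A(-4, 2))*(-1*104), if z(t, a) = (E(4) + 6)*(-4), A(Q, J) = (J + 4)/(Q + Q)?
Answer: -9490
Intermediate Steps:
E(F) = -29 (E(F) = -5 - 24 = -29)
A(Q, J) = (4 + J)/(2*Q) (A(Q, J) = (4 + J)/((2*Q)) = (4 + J)*(1/(2*Q)) = (4 + J)/(2*Q))
z(t, a) = 92 (z(t, a) = (-29 + 6)*(-4) = -23*(-4) = 92)
(z(-10, -5) + A(-4, 2))*(-1*104) = (92 + (½)*(4 + 2)/(-4))*(-1*104) = (92 + (½)*(-¼)*6)*(-104) = (92 - ¾)*(-104) = (365/4)*(-104) = -9490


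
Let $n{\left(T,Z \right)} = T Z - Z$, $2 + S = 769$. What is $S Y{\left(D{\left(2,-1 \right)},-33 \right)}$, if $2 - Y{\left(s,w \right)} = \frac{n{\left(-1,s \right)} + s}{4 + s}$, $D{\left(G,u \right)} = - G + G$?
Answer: $1534$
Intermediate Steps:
$D{\left(G,u \right)} = 0$
$S = 767$ ($S = -2 + 769 = 767$)
$n{\left(T,Z \right)} = - Z + T Z$
$Y{\left(s,w \right)} = 2 + \frac{s}{4 + s}$ ($Y{\left(s,w \right)} = 2 - \frac{s \left(-1 - 1\right) + s}{4 + s} = 2 - \frac{s \left(-2\right) + s}{4 + s} = 2 - \frac{- 2 s + s}{4 + s} = 2 - \frac{\left(-1\right) s}{4 + s} = 2 - - \frac{s}{4 + s} = 2 + \frac{s}{4 + s}$)
$S Y{\left(D{\left(2,-1 \right)},-33 \right)} = 767 \frac{8 + 3 \cdot 0}{4 + 0} = 767 \frac{8 + 0}{4} = 767 \cdot \frac{1}{4} \cdot 8 = 767 \cdot 2 = 1534$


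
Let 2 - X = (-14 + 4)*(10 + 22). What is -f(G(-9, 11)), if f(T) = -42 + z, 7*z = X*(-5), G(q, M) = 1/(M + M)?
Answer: 272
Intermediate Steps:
G(q, M) = 1/(2*M)
X = 322 (X = 2 - (-14 + 4)*(10 + 22) = 2 - (-10)*32 = 2 - 1*(-320) = 2 + 320 = 322)
z = -230 (z = (322*(-5))/7 = (⅐)*(-1610) = -230)
f(T) = -272 (f(T) = -42 - 230 = -272)
-f(G(-9, 11)) = -1*(-272) = 272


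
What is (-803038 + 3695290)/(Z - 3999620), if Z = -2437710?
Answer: -1446126/3218665 ≈ -0.44929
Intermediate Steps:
(-803038 + 3695290)/(Z - 3999620) = (-803038 + 3695290)/(-2437710 - 3999620) = 2892252/(-6437330) = 2892252*(-1/6437330) = -1446126/3218665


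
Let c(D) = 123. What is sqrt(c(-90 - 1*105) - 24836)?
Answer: I*sqrt(24713) ≈ 157.2*I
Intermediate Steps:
sqrt(c(-90 - 1*105) - 24836) = sqrt(123 - 24836) = sqrt(-24713) = I*sqrt(24713)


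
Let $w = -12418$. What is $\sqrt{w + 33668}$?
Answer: $25 \sqrt{34} \approx 145.77$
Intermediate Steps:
$\sqrt{w + 33668} = \sqrt{-12418 + 33668} = \sqrt{21250} = 25 \sqrt{34}$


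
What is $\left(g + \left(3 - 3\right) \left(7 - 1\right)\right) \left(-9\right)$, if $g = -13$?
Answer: $117$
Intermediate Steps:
$\left(g + \left(3 - 3\right) \left(7 - 1\right)\right) \left(-9\right) = \left(-13 + \left(3 - 3\right) \left(7 - 1\right)\right) \left(-9\right) = \left(-13 + 0 \cdot 6\right) \left(-9\right) = \left(-13 + 0\right) \left(-9\right) = \left(-13\right) \left(-9\right) = 117$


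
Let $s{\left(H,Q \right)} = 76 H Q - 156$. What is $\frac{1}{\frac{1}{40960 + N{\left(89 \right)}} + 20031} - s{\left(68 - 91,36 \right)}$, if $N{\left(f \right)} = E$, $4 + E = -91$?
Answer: $\frac{51638469061409}{818566816} \approx 63084.0$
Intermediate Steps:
$s{\left(H,Q \right)} = -156 + 76 H Q$ ($s{\left(H,Q \right)} = 76 H Q - 156 = -156 + 76 H Q$)
$E = -95$ ($E = -4 - 91 = -95$)
$N{\left(f \right)} = -95$
$\frac{1}{\frac{1}{40960 + N{\left(89 \right)}} + 20031} - s{\left(68 - 91,36 \right)} = \frac{1}{\frac{1}{40960 - 95} + 20031} - \left(-156 + 76 \left(68 - 91\right) 36\right) = \frac{1}{\frac{1}{40865} + 20031} - \left(-156 + 76 \left(-23\right) 36\right) = \frac{1}{\frac{1}{40865} + 20031} - \left(-156 - 62928\right) = \frac{1}{\frac{818566816}{40865}} - -63084 = \frac{40865}{818566816} + 63084 = \frac{51638469061409}{818566816}$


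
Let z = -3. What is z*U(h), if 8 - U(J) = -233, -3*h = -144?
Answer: -723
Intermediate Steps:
h = 48 (h = -1/3*(-144) = 48)
U(J) = 241 (U(J) = 8 - 1*(-233) = 8 + 233 = 241)
z*U(h) = -3*241 = -723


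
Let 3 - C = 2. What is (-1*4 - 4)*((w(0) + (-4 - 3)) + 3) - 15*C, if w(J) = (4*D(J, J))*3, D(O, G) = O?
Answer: 17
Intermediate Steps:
C = 1 (C = 3 - 1*2 = 3 - 2 = 1)
w(J) = 12*J (w(J) = (4*J)*3 = 12*J)
(-1*4 - 4)*((w(0) + (-4 - 3)) + 3) - 15*C = (-1*4 - 4)*((12*0 + (-4 - 3)) + 3) - 15*1 = (-4 - 4)*((0 - 7) + 3) - 15 = -8*(-7 + 3) - 15 = -8*(-4) - 15 = 32 - 15 = 17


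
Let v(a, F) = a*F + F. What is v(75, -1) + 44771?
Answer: 44695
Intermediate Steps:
v(a, F) = F + F*a (v(a, F) = F*a + F = F + F*a)
v(75, -1) + 44771 = -(1 + 75) + 44771 = -1*76 + 44771 = -76 + 44771 = 44695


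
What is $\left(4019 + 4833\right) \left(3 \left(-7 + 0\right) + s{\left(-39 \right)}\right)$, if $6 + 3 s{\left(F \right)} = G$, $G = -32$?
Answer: $- \frac{894052}{3} \approx -2.9802 \cdot 10^{5}$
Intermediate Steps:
$s{\left(F \right)} = - \frac{38}{3}$ ($s{\left(F \right)} = -2 + \frac{1}{3} \left(-32\right) = -2 - \frac{32}{3} = - \frac{38}{3}$)
$\left(4019 + 4833\right) \left(3 \left(-7 + 0\right) + s{\left(-39 \right)}\right) = \left(4019 + 4833\right) \left(3 \left(-7 + 0\right) - \frac{38}{3}\right) = 8852 \left(3 \left(-7\right) - \frac{38}{3}\right) = 8852 \left(-21 - \frac{38}{3}\right) = 8852 \left(- \frac{101}{3}\right) = - \frac{894052}{3}$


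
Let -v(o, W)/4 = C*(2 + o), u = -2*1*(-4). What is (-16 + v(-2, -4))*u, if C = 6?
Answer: -128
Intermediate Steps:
u = 8 (u = -2*(-4) = 8)
v(o, W) = -48 - 24*o (v(o, W) = -24*(2 + o) = -4*(12 + 6*o) = -48 - 24*o)
(-16 + v(-2, -4))*u = (-16 + (-48 - 24*(-2)))*8 = (-16 + (-48 + 48))*8 = (-16 + 0)*8 = -16*8 = -128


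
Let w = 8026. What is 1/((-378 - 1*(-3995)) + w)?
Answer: 1/11643 ≈ 8.5889e-5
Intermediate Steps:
1/((-378 - 1*(-3995)) + w) = 1/((-378 - 1*(-3995)) + 8026) = 1/((-378 + 3995) + 8026) = 1/(3617 + 8026) = 1/11643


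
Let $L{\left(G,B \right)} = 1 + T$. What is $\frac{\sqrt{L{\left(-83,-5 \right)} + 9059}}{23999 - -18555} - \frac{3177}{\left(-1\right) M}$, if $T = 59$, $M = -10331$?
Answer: $- \frac{3177}{10331} + \frac{\sqrt{9119}}{42554} \approx -0.30528$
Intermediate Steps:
$L{\left(G,B \right)} = 60$ ($L{\left(G,B \right)} = 1 + 59 = 60$)
$\frac{\sqrt{L{\left(-83,-5 \right)} + 9059}}{23999 - -18555} - \frac{3177}{\left(-1\right) M} = \frac{\sqrt{60 + 9059}}{23999 - -18555} - \frac{3177}{\left(-1\right) \left(-10331\right)} = \frac{\sqrt{9119}}{23999 + 18555} - \frac{3177}{10331} = \frac{\sqrt{9119}}{42554} - \frac{3177}{10331} = - \frac{3177}{10331} + \frac{\sqrt{9119}}{42554}$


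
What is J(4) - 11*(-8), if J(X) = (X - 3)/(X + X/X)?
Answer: 441/5 ≈ 88.200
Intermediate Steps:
J(X) = (-3 + X)/(1 + X) (J(X) = (-3 + X)/(X + 1) = (-3 + X)/(1 + X))
J(4) - 11*(-8) = (-3 + 4)/(1 + 4) - 11*(-8) = 1/5 + 88 = (⅕)*1 + 88 = ⅕ + 88 = 441/5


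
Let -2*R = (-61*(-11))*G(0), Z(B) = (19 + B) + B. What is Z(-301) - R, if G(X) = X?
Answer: -583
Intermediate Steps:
Z(B) = 19 + 2*B
R = 0 (R = -(-61*(-11))*0/2 = -671*0/2 = -1/2*0 = 0)
Z(-301) - R = (19 + 2*(-301)) - 1*0 = (19 - 602) + 0 = -583 + 0 = -583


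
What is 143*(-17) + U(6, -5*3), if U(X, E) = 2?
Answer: -2429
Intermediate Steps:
143*(-17) + U(6, -5*3) = 143*(-17) + 2 = -2431 + 2 = -2429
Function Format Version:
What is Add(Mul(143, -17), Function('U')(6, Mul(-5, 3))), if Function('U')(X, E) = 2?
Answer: -2429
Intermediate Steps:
Add(Mul(143, -17), Function('U')(6, Mul(-5, 3))) = Add(Mul(143, -17), 2) = Add(-2431, 2) = -2429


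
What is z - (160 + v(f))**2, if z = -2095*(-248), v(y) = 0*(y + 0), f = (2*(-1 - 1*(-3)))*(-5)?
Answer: 493960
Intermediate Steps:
f = -20 (f = (2*(-1 + 3))*(-5) = (2*2)*(-5) = 4*(-5) = -20)
v(y) = 0 (v(y) = 0*y = 0)
z = 519560
z - (160 + v(f))**2 = 519560 - (160 + 0)**2 = 519560 - 1*160**2 = 519560 - 1*25600 = 519560 - 25600 = 493960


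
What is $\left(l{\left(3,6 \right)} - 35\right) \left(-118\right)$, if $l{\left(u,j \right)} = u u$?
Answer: $3068$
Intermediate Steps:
$l{\left(u,j \right)} = u^{2}$
$\left(l{\left(3,6 \right)} - 35\right) \left(-118\right) = \left(3^{2} - 35\right) \left(-118\right) = \left(9 - 35\right) \left(-118\right) = \left(-26\right) \left(-118\right) = 3068$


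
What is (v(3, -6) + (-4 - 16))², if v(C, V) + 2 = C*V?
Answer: 1600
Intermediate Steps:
v(C, V) = -2 + C*V
(v(3, -6) + (-4 - 16))² = ((-2 + 3*(-6)) + (-4 - 16))² = ((-2 - 18) - 20)² = (-20 - 20)² = (-40)² = 1600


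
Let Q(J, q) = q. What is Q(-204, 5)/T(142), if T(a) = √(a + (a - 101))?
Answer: 5*√183/183 ≈ 0.36961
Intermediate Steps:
T(a) = √(-101 + 2*a) (T(a) = √(a + (-101 + a)) = √(-101 + 2*a))
Q(-204, 5)/T(142) = 5/(√(-101 + 2*142)) = 5/(√(-101 + 284)) = 5/(√183) = 5*(√183/183) = 5*√183/183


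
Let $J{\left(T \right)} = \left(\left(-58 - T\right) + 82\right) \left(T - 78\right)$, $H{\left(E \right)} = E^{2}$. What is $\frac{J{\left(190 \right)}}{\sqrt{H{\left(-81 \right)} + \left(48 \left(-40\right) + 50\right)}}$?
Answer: $- \frac{18592 \sqrt{4691}}{4691} \approx -271.45$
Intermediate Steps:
$J{\left(T \right)} = \left(-78 + T\right) \left(24 - T\right)$ ($J{\left(T \right)} = \left(24 - T\right) \left(-78 + T\right) = \left(-78 + T\right) \left(24 - T\right)$)
$\frac{J{\left(190 \right)}}{\sqrt{H{\left(-81 \right)} + \left(48 \left(-40\right) + 50\right)}} = \frac{-1872 - 190^{2} + 102 \cdot 190}{\sqrt{\left(-81\right)^{2} + \left(48 \left(-40\right) + 50\right)}} = \frac{-1872 - 36100 + 19380}{\sqrt{6561 + \left(-1920 + 50\right)}} = \frac{-1872 - 36100 + 19380}{\sqrt{6561 - 1870}} = - \frac{18592}{\sqrt{4691}} = - 18592 \frac{\sqrt{4691}}{4691} = - \frac{18592 \sqrt{4691}}{4691}$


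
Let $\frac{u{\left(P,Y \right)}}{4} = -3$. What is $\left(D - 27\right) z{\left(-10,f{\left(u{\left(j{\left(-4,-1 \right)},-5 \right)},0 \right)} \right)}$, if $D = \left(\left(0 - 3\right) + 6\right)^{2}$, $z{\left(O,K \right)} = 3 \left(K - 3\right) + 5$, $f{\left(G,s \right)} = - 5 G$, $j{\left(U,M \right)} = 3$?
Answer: $-3168$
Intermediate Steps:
$u{\left(P,Y \right)} = -12$ ($u{\left(P,Y \right)} = 4 \left(-3\right) = -12$)
$z{\left(O,K \right)} = -4 + 3 K$ ($z{\left(O,K \right)} = 3 \left(-3 + K\right) + 5 = \left(-9 + 3 K\right) + 5 = -4 + 3 K$)
$D = 9$ ($D = \left(-3 + 6\right)^{2} = 3^{2} = 9$)
$\left(D - 27\right) z{\left(-10,f{\left(u{\left(j{\left(-4,-1 \right)},-5 \right)},0 \right)} \right)} = \left(9 - 27\right) \left(-4 + 3 \left(\left(-5\right) \left(-12\right)\right)\right) = - 18 \left(-4 + 3 \cdot 60\right) = - 18 \left(-4 + 180\right) = \left(-18\right) 176 = -3168$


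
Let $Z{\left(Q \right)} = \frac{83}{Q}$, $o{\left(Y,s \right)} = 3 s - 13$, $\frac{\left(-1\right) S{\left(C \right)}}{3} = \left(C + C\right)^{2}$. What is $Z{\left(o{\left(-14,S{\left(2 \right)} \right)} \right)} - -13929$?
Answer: $\frac{2186770}{157} \approx 13928.0$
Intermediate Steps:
$S{\left(C \right)} = - 12 C^{2}$ ($S{\left(C \right)} = - 3 \left(C + C\right)^{2} = - 3 \left(2 C\right)^{2} = - 3 \cdot 4 C^{2} = - 12 C^{2}$)
$o{\left(Y,s \right)} = -13 + 3 s$
$Z{\left(o{\left(-14,S{\left(2 \right)} \right)} \right)} - -13929 = \frac{83}{-13 + 3 \left(- 12 \cdot 2^{2}\right)} - -13929 = \frac{83}{-13 + 3 \left(\left(-12\right) 4\right)} + 13929 = \frac{83}{-13 + 3 \left(-48\right)} + 13929 = \frac{83}{-13 - 144} + 13929 = \frac{83}{-157} + 13929 = 83 \left(- \frac{1}{157}\right) + 13929 = - \frac{83}{157} + 13929 = \frac{2186770}{157}$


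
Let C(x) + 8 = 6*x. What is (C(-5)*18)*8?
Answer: -5472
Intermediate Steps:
C(x) = -8 + 6*x
(C(-5)*18)*8 = ((-8 + 6*(-5))*18)*8 = ((-8 - 30)*18)*8 = -38*18*8 = -684*8 = -5472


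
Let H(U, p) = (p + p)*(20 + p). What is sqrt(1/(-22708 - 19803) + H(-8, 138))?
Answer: sqrt(78807728714057)/42511 ≈ 208.83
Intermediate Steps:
H(U, p) = 2*p*(20 + p) (H(U, p) = (2*p)*(20 + p) = 2*p*(20 + p))
sqrt(1/(-22708 - 19803) + H(-8, 138)) = sqrt(1/(-22708 - 19803) + 2*138*(20 + 138)) = sqrt(1/(-42511) + 2*138*158) = sqrt(-1/42511 + 43608) = sqrt(1853819687/42511) = sqrt(78807728714057)/42511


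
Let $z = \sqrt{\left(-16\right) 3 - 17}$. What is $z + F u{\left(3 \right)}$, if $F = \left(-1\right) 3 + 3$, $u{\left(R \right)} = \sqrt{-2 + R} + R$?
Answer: $i \sqrt{65} \approx 8.0623 i$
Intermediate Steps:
$u{\left(R \right)} = R + \sqrt{-2 + R}$
$F = 0$ ($F = -3 + 3 = 0$)
$z = i \sqrt{65}$ ($z = \sqrt{-48 - 17} = \sqrt{-65} = i \sqrt{65} \approx 8.0623 i$)
$z + F u{\left(3 \right)} = i \sqrt{65} + 0 \left(3 + \sqrt{-2 + 3}\right) = i \sqrt{65} + 0 \left(3 + \sqrt{1}\right) = i \sqrt{65} + 0 \left(3 + 1\right) = i \sqrt{65} + 0 \cdot 4 = i \sqrt{65} + 0 = i \sqrt{65}$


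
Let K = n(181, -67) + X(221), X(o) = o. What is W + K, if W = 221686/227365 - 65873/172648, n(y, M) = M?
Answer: 6068429757963/39254112520 ≈ 154.59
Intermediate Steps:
W = 23296429883/39254112520 (W = 221686*(1/227365) - 65873*1/172648 = 221686/227365 - 65873/172648 = 23296429883/39254112520 ≈ 0.59348)
K = 154 (K = -67 + 221 = 154)
W + K = 23296429883/39254112520 + 154 = 6068429757963/39254112520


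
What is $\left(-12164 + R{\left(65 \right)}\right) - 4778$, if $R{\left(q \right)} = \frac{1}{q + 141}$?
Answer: $- \frac{3490051}{206} \approx -16942.0$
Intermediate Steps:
$R{\left(q \right)} = \frac{1}{141 + q}$
$\left(-12164 + R{\left(65 \right)}\right) - 4778 = \left(-12164 + \frac{1}{141 + 65}\right) - 4778 = \left(-12164 + \frac{1}{206}\right) - 4778 = - \frac{2505783}{206} - 4778 = - \frac{3490051}{206}$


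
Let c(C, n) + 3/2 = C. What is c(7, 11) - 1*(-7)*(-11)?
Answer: -143/2 ≈ -71.500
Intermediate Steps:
c(C, n) = -3/2 + C
c(7, 11) - 1*(-7)*(-11) = (-3/2 + 7) - 1*(-7)*(-11) = 11/2 + 7*(-11) = 11/2 - 77 = -143/2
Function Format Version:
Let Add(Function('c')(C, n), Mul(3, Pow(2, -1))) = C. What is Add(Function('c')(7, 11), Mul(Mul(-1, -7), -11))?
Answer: Rational(-143, 2) ≈ -71.500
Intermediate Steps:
Function('c')(C, n) = Add(Rational(-3, 2), C)
Add(Function('c')(7, 11), Mul(Mul(-1, -7), -11)) = Add(Add(Rational(-3, 2), 7), Mul(Mul(-1, -7), -11)) = Add(Rational(11, 2), Mul(7, -11)) = Add(Rational(11, 2), -77) = Rational(-143, 2)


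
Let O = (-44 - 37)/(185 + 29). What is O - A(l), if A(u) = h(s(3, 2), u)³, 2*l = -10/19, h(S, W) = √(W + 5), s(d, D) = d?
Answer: -81/214 - 270*√190/361 ≈ -10.688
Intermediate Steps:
h(S, W) = √(5 + W)
O = -81/214 ≈ -0.37850
l = -5/19 (l = (-10/19)/2 = (-10*1/19)/2 = (½)*(-10/19) = -5/19 ≈ -0.26316)
A(u) = (5 + u)^(3/2) (A(u) = (√(5 + u))³ = (5 + u)^(3/2))
O - A(l) = -81/214 - (5 - 5/19)^(3/2) = -81/214 - (90/19)^(3/2) = -81/214 - 270*√190/361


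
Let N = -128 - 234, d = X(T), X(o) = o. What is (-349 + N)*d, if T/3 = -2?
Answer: 4266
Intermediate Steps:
T = -6 (T = 3*(-2) = -6)
d = -6
N = -362
(-349 + N)*d = (-349 - 362)*(-6) = -711*(-6) = 4266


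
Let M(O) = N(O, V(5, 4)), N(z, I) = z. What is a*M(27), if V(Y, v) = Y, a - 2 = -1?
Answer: 27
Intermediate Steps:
a = 1 (a = 2 - 1 = 1)
M(O) = O
a*M(27) = 1*27 = 27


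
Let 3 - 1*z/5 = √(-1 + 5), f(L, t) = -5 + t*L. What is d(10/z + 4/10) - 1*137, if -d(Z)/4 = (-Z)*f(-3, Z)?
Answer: -6353/25 ≈ -254.12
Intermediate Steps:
f(L, t) = -5 + L*t
z = 5 (z = 15 - 5*√(-1 + 5) = 15 - 5*√4 = 15 - 5*2 = 15 - 10 = 5)
d(Z) = 4*Z*(-5 - 3*Z) (d(Z) = -4*(-Z)*(-5 - 3*Z) = -(-4)*Z*(-5 - 3*Z) = 4*Z*(-5 - 3*Z))
d(10/z + 4/10) - 1*137 = -4*(10/5 + 4/10)*(5 + 3*(10/5 + 4/10)) - 1*137 = -4*(10*(⅕) + 4*(⅒))*(5 + 3*(10*(⅕) + 4*(⅒))) - 137 = -4*(2 + ⅖)*(5 + 3*(2 + ⅖)) - 137 = -4*12/5*(5 + 3*(12/5)) - 137 = -4*12/5*(5 + 36/5) - 137 = -4*12/5*61/5 - 137 = -2928/25 - 137 = -6353/25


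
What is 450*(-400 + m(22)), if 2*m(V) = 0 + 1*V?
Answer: -175050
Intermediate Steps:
m(V) = V/2 (m(V) = (0 + 1*V)/2 = (0 + V)/2 = V/2)
450*(-400 + m(22)) = 450*(-400 + (½)*22) = 450*(-400 + 11) = 450*(-389) = -175050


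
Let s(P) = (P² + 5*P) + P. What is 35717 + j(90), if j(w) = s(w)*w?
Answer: 813317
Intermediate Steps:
s(P) = P² + 6*P
j(w) = w²*(6 + w) (j(w) = (w*(6 + w))*w = w²*(6 + w))
35717 + j(90) = 35717 + 90²*(6 + 90) = 35717 + 8100*96 = 35717 + 777600 = 813317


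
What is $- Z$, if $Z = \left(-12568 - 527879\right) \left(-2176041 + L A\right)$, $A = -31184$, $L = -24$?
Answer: $-771555648375$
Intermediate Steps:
$Z = 771555648375$ ($Z = \left(-12568 - 527879\right) \left(-2176041 - -748416\right) = - 540447 \left(-2176041 + 748416\right) = \left(-540447\right) \left(-1427625\right) = 771555648375$)
$- Z = \left(-1\right) 771555648375 = -771555648375$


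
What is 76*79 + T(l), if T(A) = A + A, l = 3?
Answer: 6010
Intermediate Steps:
T(A) = 2*A
76*79 + T(l) = 76*79 + 2*3 = 6004 + 6 = 6010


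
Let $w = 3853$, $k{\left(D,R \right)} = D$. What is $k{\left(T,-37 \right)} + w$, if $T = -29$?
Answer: $3824$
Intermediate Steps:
$k{\left(T,-37 \right)} + w = -29 + 3853 = 3824$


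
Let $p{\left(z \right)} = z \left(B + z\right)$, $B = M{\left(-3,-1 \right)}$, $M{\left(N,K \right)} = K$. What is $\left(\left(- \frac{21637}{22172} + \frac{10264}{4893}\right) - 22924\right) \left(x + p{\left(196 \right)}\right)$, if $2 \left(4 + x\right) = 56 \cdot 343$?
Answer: $- \frac{9910089069340945}{9040633} \approx -1.0962 \cdot 10^{9}$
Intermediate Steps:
$B = -1$
$p{\left(z \right)} = z \left(-1 + z\right)$
$x = 9600$ ($x = -4 + \frac{56 \cdot 343}{2} = -4 + \frac{1}{2} \cdot 19208 = -4 + 9604 = 9600$)
$\left(\left(- \frac{21637}{22172} + \frac{10264}{4893}\right) - 22924\right) \left(x + p{\left(196 \right)}\right) = \left(\left(- \frac{21637}{22172} + \frac{10264}{4893}\right) - 22924\right) \left(9600 + 196 \left(-1 + 196\right)\right) = \left(\left(\left(-21637\right) \frac{1}{22172} + 10264 \cdot \frac{1}{4893}\right) - 22924\right) \left(9600 + 196 \cdot 195\right) = \left(\left(- \frac{21637}{22172} + \frac{10264}{4893}\right) - 22924\right) \left(9600 + 38220\right) = \left(\frac{121703567}{108487596} - 22924\right) 47820 = \left(- \frac{2486847947137}{108487596}\right) 47820 = - \frac{9910089069340945}{9040633}$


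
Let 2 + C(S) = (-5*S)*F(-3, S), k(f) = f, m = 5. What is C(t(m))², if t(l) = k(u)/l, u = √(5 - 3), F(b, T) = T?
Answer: 144/25 ≈ 5.7600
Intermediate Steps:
u = √2 ≈ 1.4142
t(l) = √2/l
C(S) = -2 - 5*S² (C(S) = -2 + (-5*S)*S = -2 - 5*S²)
C(t(m))² = (-2 - 5*(√2/5)²)² = (-2 - 5*2/25)² = (-2 - ⅖)² = (-12/5)² = 144/25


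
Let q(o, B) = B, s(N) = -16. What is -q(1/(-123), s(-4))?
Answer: 16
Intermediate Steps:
-q(1/(-123), s(-4)) = -1*(-16) = 16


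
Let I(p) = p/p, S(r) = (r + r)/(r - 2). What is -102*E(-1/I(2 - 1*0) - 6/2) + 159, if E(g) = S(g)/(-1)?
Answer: 295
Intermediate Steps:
S(r) = 2*r/(-2 + r) (S(r) = (2*r)/(-2 + r) = 2*r/(-2 + r))
I(p) = 1
E(g) = -2*g/(-2 + g) (E(g) = (2*g/(-2 + g))/(-1) = (2*g/(-2 + g))*(-1) = -2*g/(-2 + g))
-102*E(-1/I(2 - 1*0) - 6/2) + 159 = -(-204)*(-1/1 - 6/2)/(-2 + (-1/1 - 6/2)) + 159 = -(-204)*(-1*1 - 6*½)/(-2 + (-1*1 - 6*½)) + 159 = -(-204)*(-1 - 3)/(-2 + (-1 - 3)) + 159 = -(-204)*(-4)/(-2 - 4) + 159 = -(-204)*(-4)/(-6) + 159 = -(-204)*(-4)*(-1)/6 + 159 = -102*(-4/3) + 159 = 136 + 159 = 295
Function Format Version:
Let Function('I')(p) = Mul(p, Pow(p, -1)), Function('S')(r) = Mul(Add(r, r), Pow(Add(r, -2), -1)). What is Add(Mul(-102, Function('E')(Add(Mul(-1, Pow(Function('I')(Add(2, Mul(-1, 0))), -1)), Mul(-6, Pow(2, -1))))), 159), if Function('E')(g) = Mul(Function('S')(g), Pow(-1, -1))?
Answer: 295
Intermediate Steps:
Function('S')(r) = Mul(2, r, Pow(Add(-2, r), -1)) (Function('S')(r) = Mul(Mul(2, r), Pow(Add(-2, r), -1)) = Mul(2, r, Pow(Add(-2, r), -1)))
Function('I')(p) = 1
Function('E')(g) = Mul(-2, g, Pow(Add(-2, g), -1)) (Function('E')(g) = Mul(Mul(2, g, Pow(Add(-2, g), -1)), Pow(-1, -1)) = Mul(Mul(2, g, Pow(Add(-2, g), -1)), -1) = Mul(-2, g, Pow(Add(-2, g), -1)))
Add(Mul(-102, Function('E')(Add(Mul(-1, Pow(Function('I')(Add(2, Mul(-1, 0))), -1)), Mul(-6, Pow(2, -1))))), 159) = Add(Mul(-102, Mul(-2, Add(Mul(-1, Pow(1, -1)), Mul(-6, Pow(2, -1))), Pow(Add(-2, Add(Mul(-1, Pow(1, -1)), Mul(-6, Pow(2, -1)))), -1))), 159) = Add(Mul(-102, Mul(-2, Add(Mul(-1, 1), Mul(-6, Rational(1, 2))), Pow(Add(-2, Add(Mul(-1, 1), Mul(-6, Rational(1, 2)))), -1))), 159) = Add(Mul(-102, Mul(-2, Add(-1, -3), Pow(Add(-2, Add(-1, -3)), -1))), 159) = Add(Mul(-102, Mul(-2, -4, Pow(Add(-2, -4), -1))), 159) = Add(Mul(-102, Mul(-2, -4, Pow(-6, -1))), 159) = Add(Mul(-102, Mul(-2, -4, Rational(-1, 6))), 159) = Add(Mul(-102, Rational(-4, 3)), 159) = Add(136, 159) = 295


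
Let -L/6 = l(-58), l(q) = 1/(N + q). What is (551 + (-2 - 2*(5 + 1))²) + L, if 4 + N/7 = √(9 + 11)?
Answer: 1198317/1604 + 21*√5/1604 ≈ 747.11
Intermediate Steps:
N = -28 + 14*√5 (N = -28 + 7*√(9 + 11) = -28 + 7*√20 = -28 + 7*(2*√5) = -28 + 14*√5 ≈ 3.3050)
l(q) = 1/(-28 + q + 14*√5) (l(q) = 1/((-28 + 14*√5) + q) = 1/(-28 + q + 14*√5))
L = -6/(-86 + 14*√5) (L = -6/(-28 - 58 + 14*√5) = -6/(-86 + 14*√5) ≈ 0.10970)
(551 + (-2 - 2*(5 + 1))²) + L = (551 + (-2 - 2*(5 + 1))²) + (129/1604 + 21*√5/1604) = (551 + (-2 - 2*6)²) + (129/1604 + 21*√5/1604) = (551 + (-2 - 12)²) + (129/1604 + 21*√5/1604) = (551 + (-14)²) + (129/1604 + 21*√5/1604) = (551 + 196) + (129/1604 + 21*√5/1604) = 747 + (129/1604 + 21*√5/1604) = 1198317/1604 + 21*√5/1604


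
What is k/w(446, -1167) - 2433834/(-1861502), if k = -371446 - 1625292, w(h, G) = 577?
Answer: -1857763729129/537043327 ≈ -3459.2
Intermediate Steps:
k = -1996738
k/w(446, -1167) - 2433834/(-1861502) = -1996738/577 - 2433834/(-1861502) = -1996738*1/577 - 2433834*(-1/1861502) = -1996738/577 + 1216917/930751 = -1857763729129/537043327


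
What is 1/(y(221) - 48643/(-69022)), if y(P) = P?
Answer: 69022/15302505 ≈ 0.0045105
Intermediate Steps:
1/(y(221) - 48643/(-69022)) = 1/(221 - 48643/(-69022)) = 1/(221 - 48643*(-1/69022)) = 1/(221 + 48643/69022) = 1/(15302505/69022) = 69022/15302505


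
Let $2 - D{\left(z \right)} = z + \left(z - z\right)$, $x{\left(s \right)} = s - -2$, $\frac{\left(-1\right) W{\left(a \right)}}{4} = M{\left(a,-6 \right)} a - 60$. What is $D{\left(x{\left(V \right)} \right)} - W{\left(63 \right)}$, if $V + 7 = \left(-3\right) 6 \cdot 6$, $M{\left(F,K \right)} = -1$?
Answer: $-377$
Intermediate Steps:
$W{\left(a \right)} = 240 + 4 a$ ($W{\left(a \right)} = - 4 \left(- a - 60\right) = - 4 \left(-60 - a\right) = 240 + 4 a$)
$V = -115$ ($V = -7 + \left(-3\right) 6 \cdot 6 = -7 - 108 = -115$)
$x{\left(s \right)} = 2 + s$ ($x{\left(s \right)} = s + 2 = 2 + s$)
$D{\left(z \right)} = 2 - z$ ($D{\left(z \right)} = 2 - \left(z + \left(z - z\right)\right) = 2 - \left(z + 0\right) = 2 - z$)
$D{\left(x{\left(V \right)} \right)} - W{\left(63 \right)} = \left(2 - \left(2 - 115\right)\right) - \left(240 + 4 \cdot 63\right) = \left(2 - -113\right) - \left(240 + 252\right) = \left(2 + 113\right) - 492 = 115 - 492 = -377$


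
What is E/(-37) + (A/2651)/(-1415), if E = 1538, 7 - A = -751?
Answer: -5769319816/138793105 ≈ -41.568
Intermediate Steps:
A = 758 (A = 7 - 1*(-751) = 7 + 751 = 758)
E/(-37) + (A/2651)/(-1415) = 1538/(-37) + (758/2651)/(-1415) = 1538*(-1/37) + (758*(1/2651))*(-1/1415) = -1538/37 + (758/2651)*(-1/1415) = -1538/37 - 758/3751165 = -5769319816/138793105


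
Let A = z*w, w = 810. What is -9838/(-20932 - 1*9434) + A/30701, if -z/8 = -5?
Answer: 642947419/466133283 ≈ 1.3793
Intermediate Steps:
z = 40 (z = -8*(-5) = 40)
A = 32400 (A = 40*810 = 32400)
-9838/(-20932 - 1*9434) + A/30701 = -9838/(-20932 - 1*9434) + 32400/30701 = -9838/(-20932 - 9434) + 32400*(1/30701) = -9838/(-30366) + 32400/30701 = -9838*(-1/30366) + 32400/30701 = 4919/15183 + 32400/30701 = 642947419/466133283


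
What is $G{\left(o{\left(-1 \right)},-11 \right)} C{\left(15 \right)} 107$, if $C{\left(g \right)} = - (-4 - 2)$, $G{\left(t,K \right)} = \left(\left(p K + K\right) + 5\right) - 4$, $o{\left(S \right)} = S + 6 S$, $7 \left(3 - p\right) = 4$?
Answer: $- \frac{164994}{7} \approx -23571.0$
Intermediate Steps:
$p = \frac{17}{7}$ ($p = 3 - \frac{4}{7} = \frac{17}{7} \approx 2.4286$)
$o{\left(S \right)} = 7 S$
$G{\left(t,K \right)} = 1 + \frac{24 K}{7}$ ($G{\left(t,K \right)} = \left(\left(\frac{17 K}{7} + K\right) + 5\right) - 4 = \left(\frac{24 K}{7} + 5\right) - 4 = \left(5 + \frac{24 K}{7}\right) - 4 = 1 + \frac{24 K}{7}$)
$C{\left(g \right)} = 6$ ($C{\left(g \right)} = \left(-1\right) \left(-6\right) = 6$)
$G{\left(o{\left(-1 \right)},-11 \right)} C{\left(15 \right)} 107 = \left(1 + \frac{24}{7} \left(-11\right)\right) 6 \cdot 107 = \left(1 - \frac{264}{7}\right) 6 \cdot 107 = \left(- \frac{257}{7}\right) 6 \cdot 107 = \left(- \frac{1542}{7}\right) 107 = - \frac{164994}{7}$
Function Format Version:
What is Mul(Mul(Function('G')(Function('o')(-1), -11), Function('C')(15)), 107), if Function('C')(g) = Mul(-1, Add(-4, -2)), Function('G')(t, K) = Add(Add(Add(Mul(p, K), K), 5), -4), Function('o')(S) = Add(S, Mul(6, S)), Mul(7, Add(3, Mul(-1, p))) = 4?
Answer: Rational(-164994, 7) ≈ -23571.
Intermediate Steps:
p = Rational(17, 7) (p = Add(3, Mul(Rational(-1, 7), 4)) = Add(3, Rational(-4, 7)) = Rational(17, 7) ≈ 2.4286)
Function('o')(S) = Mul(7, S)
Function('G')(t, K) = Add(1, Mul(Rational(24, 7), K)) (Function('G')(t, K) = Add(Add(Add(Mul(Rational(17, 7), K), K), 5), -4) = Add(Add(Mul(Rational(24, 7), K), 5), -4) = Add(Add(5, Mul(Rational(24, 7), K)), -4) = Add(1, Mul(Rational(24, 7), K)))
Function('C')(g) = 6 (Function('C')(g) = Mul(-1, -6) = 6)
Mul(Mul(Function('G')(Function('o')(-1), -11), Function('C')(15)), 107) = Mul(Mul(Add(1, Mul(Rational(24, 7), -11)), 6), 107) = Mul(Mul(Add(1, Rational(-264, 7)), 6), 107) = Mul(Mul(Rational(-257, 7), 6), 107) = Mul(Rational(-1542, 7), 107) = Rational(-164994, 7)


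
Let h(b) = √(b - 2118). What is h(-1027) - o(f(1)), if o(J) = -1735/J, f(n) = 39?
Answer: 1735/39 + I*√3145 ≈ 44.487 + 56.08*I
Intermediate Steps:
h(b) = √(-2118 + b)
h(-1027) - o(f(1)) = √(-2118 - 1027) - (-1735)/39 = √(-3145) - (-1735)/39 = I*√3145 - 1*(-1735/39) = I*√3145 + 1735/39 = 1735/39 + I*√3145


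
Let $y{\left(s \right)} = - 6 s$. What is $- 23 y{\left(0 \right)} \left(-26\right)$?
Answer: $0$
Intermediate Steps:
$- 23 y{\left(0 \right)} \left(-26\right) = - 23 \left(\left(-6\right) 0\right) \left(-26\right) = \left(-23\right) 0 \left(-26\right) = 0 \left(-26\right) = 0$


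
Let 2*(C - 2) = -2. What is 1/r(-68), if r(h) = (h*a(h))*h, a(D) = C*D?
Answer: -1/314432 ≈ -3.1803e-6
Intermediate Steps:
C = 1 (C = 2 + (1/2)*(-2) = 2 - 1 = 1)
a(D) = D (a(D) = 1*D = D)
r(h) = h**3 (r(h) = (h*h)*h = h**2*h = h**3)
1/r(-68) = 1/((-68)**3) = 1/(-314432) = -1/314432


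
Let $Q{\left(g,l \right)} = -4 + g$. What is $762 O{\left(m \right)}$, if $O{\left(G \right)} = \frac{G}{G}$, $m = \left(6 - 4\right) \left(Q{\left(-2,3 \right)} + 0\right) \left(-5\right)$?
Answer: $762$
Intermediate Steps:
$m = 60$ ($m = \left(6 - 4\right) \left(\left(-4 - 2\right) + 0\right) \left(-5\right) = 2 \left(-6 + 0\right) \left(-5\right) = 2 \left(-6\right) \left(-5\right) = \left(-12\right) \left(-5\right) = 60$)
$O{\left(G \right)} = 1$
$762 O{\left(m \right)} = 762 \cdot 1 = 762$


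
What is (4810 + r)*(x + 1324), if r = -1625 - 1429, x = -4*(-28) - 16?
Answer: 2493520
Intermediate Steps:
x = 96 (x = 112 - 16 = 96)
r = -3054
(4810 + r)*(x + 1324) = (4810 - 3054)*(96 + 1324) = 1756*1420 = 2493520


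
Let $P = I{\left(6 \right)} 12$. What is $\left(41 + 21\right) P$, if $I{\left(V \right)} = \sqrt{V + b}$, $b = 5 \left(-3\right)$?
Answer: $2232 i \approx 2232.0 i$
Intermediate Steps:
$b = -15$
$I{\left(V \right)} = \sqrt{-15 + V}$ ($I{\left(V \right)} = \sqrt{V - 15} = \sqrt{-15 + V}$)
$P = 36 i$ ($P = \sqrt{-15 + 6} \cdot 12 = \sqrt{-9} \cdot 12 = 3 i 12 = 36 i \approx 36.0 i$)
$\left(41 + 21\right) P = \left(41 + 21\right) 36 i = 62 \cdot 36 i = 2232 i$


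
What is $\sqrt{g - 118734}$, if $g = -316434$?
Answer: $12 i \sqrt{3022} \approx 659.67 i$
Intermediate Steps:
$\sqrt{g - 118734} = \sqrt{-316434 - 118734} = \sqrt{-435168} = 12 i \sqrt{3022}$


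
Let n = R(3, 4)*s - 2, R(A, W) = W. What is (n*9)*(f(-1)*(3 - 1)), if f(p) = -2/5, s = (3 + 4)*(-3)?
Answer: 3096/5 ≈ 619.20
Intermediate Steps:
s = -21 (s = 7*(-3) = -21)
f(p) = -⅖ (f(p) = -2*⅕ = -⅖)
n = -86 (n = 4*(-21) - 2 = -84 - 2 = -86)
(n*9)*(f(-1)*(3 - 1)) = (-86*9)*(-2*(3 - 1)/5) = -(-1548)*2/5 = -774*(-⅘) = 3096/5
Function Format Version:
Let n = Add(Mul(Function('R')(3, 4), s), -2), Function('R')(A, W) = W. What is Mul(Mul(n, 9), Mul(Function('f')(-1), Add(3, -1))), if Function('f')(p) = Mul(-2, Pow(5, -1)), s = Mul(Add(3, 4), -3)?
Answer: Rational(3096, 5) ≈ 619.20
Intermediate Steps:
s = -21 (s = Mul(7, -3) = -21)
Function('f')(p) = Rational(-2, 5) (Function('f')(p) = Mul(-2, Rational(1, 5)) = Rational(-2, 5))
n = -86 (n = Add(Mul(4, -21), -2) = Add(-84, -2) = -86)
Mul(Mul(n, 9), Mul(Function('f')(-1), Add(3, -1))) = Mul(Mul(-86, 9), Mul(Rational(-2, 5), Add(3, -1))) = Mul(-774, Mul(Rational(-2, 5), 2)) = Mul(-774, Rational(-4, 5)) = Rational(3096, 5)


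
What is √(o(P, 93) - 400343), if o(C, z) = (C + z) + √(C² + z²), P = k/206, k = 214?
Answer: √(-4246241229 + 1339*√543010)/103 ≈ 632.58*I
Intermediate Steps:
P = 107/103 (P = 214/206 = 214*(1/206) = 107/103 ≈ 1.0388)
o(C, z) = C + z + √(C² + z²)
√(o(P, 93) - 400343) = √((107/103 + 93 + √((107/103)² + 93²)) - 400343) = √((107/103 + 93 + √(11449/10609 + 8649)) - 400343) = √((107/103 + 93 + √(91768690/10609)) - 400343) = √((107/103 + 93 + 13*√543010/103) - 400343) = √((9686/103 + 13*√543010/103) - 400343) = √(-41225643/103 + 13*√543010/103)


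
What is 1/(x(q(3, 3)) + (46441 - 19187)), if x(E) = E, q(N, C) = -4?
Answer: 1/27250 ≈ 3.6697e-5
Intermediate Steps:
1/(x(q(3, 3)) + (46441 - 19187)) = 1/(-4 + (46441 - 19187)) = 1/(-4 + 27254) = 1/27250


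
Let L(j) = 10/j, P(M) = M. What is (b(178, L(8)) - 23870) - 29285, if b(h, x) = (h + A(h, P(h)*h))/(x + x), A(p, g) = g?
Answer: -202051/5 ≈ -40410.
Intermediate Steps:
b(h, x) = (h + h²)/(2*x) (b(h, x) = (h + h*h)/(x + x) = (h + h²)/((2*x)) = (h + h²)*(1/(2*x)) = (h + h²)/(2*x))
(b(178, L(8)) - 23870) - 29285 = ((½)*178*(1 + 178)/(10/8) - 23870) - 29285 = ((½)*178*179/(10*(⅛)) - 23870) - 29285 = ((½)*178*179/(5/4) - 23870) - 29285 = ((½)*178*(⅘)*179 - 23870) - 29285 = (63724/5 - 23870) - 29285 = -55626/5 - 29285 = -202051/5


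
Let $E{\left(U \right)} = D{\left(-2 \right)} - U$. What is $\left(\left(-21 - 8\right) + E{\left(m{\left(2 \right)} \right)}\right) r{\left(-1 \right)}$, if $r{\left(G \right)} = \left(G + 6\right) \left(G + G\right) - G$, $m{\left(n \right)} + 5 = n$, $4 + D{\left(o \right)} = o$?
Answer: $288$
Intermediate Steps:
$D{\left(o \right)} = -4 + o$
$m{\left(n \right)} = -5 + n$
$E{\left(U \right)} = -6 - U$ ($E{\left(U \right)} = \left(-4 - 2\right) - U = -6 - U$)
$r{\left(G \right)} = - G + 2 G \left(6 + G\right)$ ($r{\left(G \right)} = \left(6 + G\right) 2 G - G = 2 G \left(6 + G\right) - G = - G + 2 G \left(6 + G\right)$)
$\left(\left(-21 - 8\right) + E{\left(m{\left(2 \right)} \right)}\right) r{\left(-1 \right)} = \left(\left(-21 - 8\right) - 3\right) \left(- (11 + 2 \left(-1\right))\right) = \left(-29 - 3\right) \left(- (11 - 2)\right) = \left(-29 + \left(-6 + 3\right)\right) \left(\left(-1\right) 9\right) = \left(-29 - 3\right) \left(-9\right) = \left(-32\right) \left(-9\right) = 288$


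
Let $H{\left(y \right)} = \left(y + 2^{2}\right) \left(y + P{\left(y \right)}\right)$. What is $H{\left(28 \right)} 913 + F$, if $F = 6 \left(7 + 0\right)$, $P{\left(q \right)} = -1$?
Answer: $788874$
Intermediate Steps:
$H{\left(y \right)} = \left(-1 + y\right) \left(4 + y\right)$ ($H{\left(y \right)} = \left(y + 2^{2}\right) \left(y - 1\right) = \left(y + 4\right) \left(-1 + y\right) = \left(4 + y\right) \left(-1 + y\right) = \left(-1 + y\right) \left(4 + y\right)$)
$F = 42$ ($F = 6 \cdot 7 = 42$)
$H{\left(28 \right)} 913 + F = \left(-4 + 28^{2} + 3 \cdot 28\right) 913 + 42 = \left(-4 + 784 + 84\right) 913 + 42 = 864 \cdot 913 + 42 = 788832 + 42 = 788874$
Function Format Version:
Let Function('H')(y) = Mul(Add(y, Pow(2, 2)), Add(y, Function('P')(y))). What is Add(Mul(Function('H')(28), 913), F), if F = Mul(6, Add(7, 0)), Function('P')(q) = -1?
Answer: 788874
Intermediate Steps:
Function('H')(y) = Mul(Add(-1, y), Add(4, y)) (Function('H')(y) = Mul(Add(y, Pow(2, 2)), Add(y, -1)) = Mul(Add(y, 4), Add(-1, y)) = Mul(Add(4, y), Add(-1, y)) = Mul(Add(-1, y), Add(4, y)))
F = 42 (F = Mul(6, 7) = 42)
Add(Mul(Function('H')(28), 913), F) = Add(Mul(Add(-4, Pow(28, 2), Mul(3, 28)), 913), 42) = Add(Mul(Add(-4, 784, 84), 913), 42) = Add(Mul(864, 913), 42) = Add(788832, 42) = 788874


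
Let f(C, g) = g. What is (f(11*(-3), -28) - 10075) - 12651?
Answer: -22754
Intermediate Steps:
(f(11*(-3), -28) - 10075) - 12651 = (-28 - 10075) - 12651 = -10103 - 12651 = -22754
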